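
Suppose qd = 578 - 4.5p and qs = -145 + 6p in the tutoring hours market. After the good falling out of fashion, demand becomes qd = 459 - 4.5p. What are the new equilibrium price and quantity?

Original equilibrium: p* = 482/7, q* = 1877/7.
New equilibrium: 459 - 4.5p = -145 + 6p, so 604 = 10.5p and p' = 1208/21; q' = 459 − 4.5(1208/21) = 1401/7.

p' = 1208/21, q' = 1401/7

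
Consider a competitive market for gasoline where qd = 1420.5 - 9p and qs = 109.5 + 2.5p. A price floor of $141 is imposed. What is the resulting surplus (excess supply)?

Surplus = 310.5

Equilibrium price would be p* = 114, so the floor at 141 binds.
At p = 141: qd = 151.5, qs = 462.
Surplus = 462 − 151.5 = 310.5.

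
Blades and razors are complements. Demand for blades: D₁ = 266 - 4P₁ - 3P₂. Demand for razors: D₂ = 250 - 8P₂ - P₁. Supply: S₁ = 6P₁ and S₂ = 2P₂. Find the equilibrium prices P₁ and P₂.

P₁ = 1910/97, P₂ = 2234/97

Market 1: 266 - 4P₁ - 3P₂ = 6P₁ → 10P₁ + 3P₂ = 266.
Market 2: 10P₂ + P₁ = 250.
Eliminating P₂: 10×(1) − 3×(2) gives 97P₁ = 1910, so P₁ = 1910/97.
Back-substitute into (2): P₂ = (250 − 1×1910/97) / 10 = 2234/97.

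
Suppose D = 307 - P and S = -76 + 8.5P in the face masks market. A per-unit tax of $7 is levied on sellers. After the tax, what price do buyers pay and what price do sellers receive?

Pre-tax equilibrium: P* = 766/19, Q* = 5067/19.
Tax on sellers shifts supply to S = -76 + 8.5(P − 7) = -135.5 + 8.5P.
307 - P = -135.5 + 8.5P gives buyer price Pb = 885/19; sellers receive Ps = 885/19 − 7 = 752/19.
New quantity: Q = 307 − 1(885/19) = 4948/19.

Buyers pay 885/19, sellers receive 752/19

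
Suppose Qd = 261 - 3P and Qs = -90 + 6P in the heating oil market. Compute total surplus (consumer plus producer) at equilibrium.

Equilibrium: 261 - 3P = -90 + 6P gives P* = 39, Q* = 144.
Demand choke price: P = 87; supply starts at P = 15.
CS = ½(87 − 39)(144) = 3456; PS = ½(39 − 15)(144) = 1728.

Total surplus = 5184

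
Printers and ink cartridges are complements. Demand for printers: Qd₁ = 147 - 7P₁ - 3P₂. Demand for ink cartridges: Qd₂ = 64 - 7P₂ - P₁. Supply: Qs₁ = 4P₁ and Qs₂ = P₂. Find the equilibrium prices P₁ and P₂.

Market 1: 147 - 7P₁ - 3P₂ = 4P₁ → 11P₁ + 3P₂ = 147.
Market 2: 8P₂ + P₁ = 64.
Eliminating P₂: 8×(1) − 3×(2) gives 85P₁ = 984, so P₁ = 984/85.
Back-substitute into (2): P₂ = (64 − 1×984/85) / 8 = 557/85.

P₁ = 984/85, P₂ = 557/85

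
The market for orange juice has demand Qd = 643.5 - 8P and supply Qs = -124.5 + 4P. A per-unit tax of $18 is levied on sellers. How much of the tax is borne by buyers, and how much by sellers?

Buyers bear $6, sellers bear $12

Pre-tax equilibrium: P* = 64, Q* = 131.5.
Tax on sellers shifts supply to Qs = -124.5 + 4(P − 18) = -196.5 + 4P.
643.5 - 8P = -196.5 + 4P gives buyer price Pb = 70; sellers receive Ps = 70 − 18 = 52.
New quantity: Q = 643.5 − 8(70) = 83.5.
Buyer burden = 70 − 64 = 6; seller burden = 64 − 52 = 12.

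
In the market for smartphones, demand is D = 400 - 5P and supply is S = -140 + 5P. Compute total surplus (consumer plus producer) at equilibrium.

Equilibrium: 400 - 5P = -140 + 5P gives P* = 54, Q* = 130.
Demand choke price: P = 80; supply starts at P = 28.
CS = ½(80 − 54)(130) = 1690; PS = ½(54 − 28)(130) = 1690.

Total surplus = 3380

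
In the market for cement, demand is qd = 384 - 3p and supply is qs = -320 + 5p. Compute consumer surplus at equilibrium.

Consumer surplus = 2400

Equilibrium: 384 - 3p = -320 + 5p gives p* = 88, q* = 120.
Demand choke price (qd = 0): p = 128.
CS = ½(128 − 88)(120) = 2400.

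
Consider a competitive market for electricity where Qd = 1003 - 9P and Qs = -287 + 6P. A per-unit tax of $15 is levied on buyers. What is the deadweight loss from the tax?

Deadweight loss = 405

Pre-tax equilibrium: P* = 86, Q* = 229.
Tax on buyers shifts demand to Qd = 1003 − 9(P + 15) = 868 - 9P.
868 - 9P = -287 + 6P gives seller price Ps = 77; buyers pay Pb = 77 + 15 = 92.
New quantity: Q = 1003 − 9(92) = 175.
DWL = ½ × 15 × (229 − 175) = 405.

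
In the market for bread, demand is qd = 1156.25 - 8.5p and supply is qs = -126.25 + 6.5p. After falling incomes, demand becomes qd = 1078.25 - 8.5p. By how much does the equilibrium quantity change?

Δq = -33.8

Original equilibrium: p* = 85.5, q* = 429.5.
New equilibrium: 1078.25 - 8.5p = -126.25 + 6.5p, so 1204.5 = 15p and p' = 80.3; q' = 1078.25 − 8.5(80.3) = 395.7.
Change in quantity: 395.7 − 429.5 = -33.8.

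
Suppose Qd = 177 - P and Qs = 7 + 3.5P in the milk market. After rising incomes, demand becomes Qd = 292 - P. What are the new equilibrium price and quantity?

Original equilibrium: P* = 340/9, Q* = 1253/9.
New equilibrium: 292 - P = 7 + 3.5P, so 285 = 4.5P and P' = 190/3; Q' = 292 − 1(190/3) = 686/3.

P' = 190/3, Q' = 686/3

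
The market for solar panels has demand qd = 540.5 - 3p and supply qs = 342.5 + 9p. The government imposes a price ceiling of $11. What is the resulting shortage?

Shortage = 66

Equilibrium price would be p* = 16.5, so the ceiling at 11 binds.
At p = 11: qd = 540.5 − 3(11) = 507.5, qs = 342.5 + 9(11) = 441.5.
Shortage = 507.5 − 441.5 = 66.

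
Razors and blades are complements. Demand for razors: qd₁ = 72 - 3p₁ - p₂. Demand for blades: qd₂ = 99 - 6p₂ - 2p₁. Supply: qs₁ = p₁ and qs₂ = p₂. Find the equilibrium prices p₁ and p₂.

p₁ = 405/26, p₂ = 126/13

Market 1: 72 - 3p₁ - p₂ = p₁ → 4p₁ + p₂ = 72.
Market 2: 7p₂ + 2p₁ = 99.
Eliminating p₂: 7×(1) − 1×(2) gives 26p₁ = 405, so p₁ = 405/26.
Back-substitute into (2): p₂ = (99 − 2×405/26) / 7 = 126/13.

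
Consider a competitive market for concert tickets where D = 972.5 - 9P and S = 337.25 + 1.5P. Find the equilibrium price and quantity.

Set D = S: 972.5 - 9P = 337.25 + 1.5P.
635.25 = 10.5P, so P* = 60.5.
Q* = 972.5 − 9(60.5) = 428.

P* = 60.5, Q* = 428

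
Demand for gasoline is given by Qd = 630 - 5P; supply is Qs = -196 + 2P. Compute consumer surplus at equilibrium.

Equilibrium: 630 - 5P = -196 + 2P gives P* = 118, Q* = 40.
Demand choke price (Qd = 0): P = 126.
CS = ½(126 − 118)(40) = 160.

Consumer surplus = 160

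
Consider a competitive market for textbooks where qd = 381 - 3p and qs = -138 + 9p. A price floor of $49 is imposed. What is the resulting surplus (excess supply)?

Surplus = 69

Equilibrium price would be p* = 43.25, so the floor at 49 binds.
At p = 49: qd = 234, qs = 303.
Surplus = 303 − 234 = 69.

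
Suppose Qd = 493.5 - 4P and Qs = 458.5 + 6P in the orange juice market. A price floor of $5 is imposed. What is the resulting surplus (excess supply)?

Equilibrium price would be P* = 3.5, so the floor at 5 binds.
At P = 5: Qd = 473.5, Qs = 488.5.
Surplus = 488.5 − 473.5 = 15.

Surplus = 15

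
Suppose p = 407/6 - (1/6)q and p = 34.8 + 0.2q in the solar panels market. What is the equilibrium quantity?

Set the two price expressions equal: 407/6 - (1/6)q = 34.8 + 0.2q.
991/30 = (11/30)q, so q* = 991/11.
p* = 407/6 − (1/6)(991/11) = 581/11.

q* = 991/11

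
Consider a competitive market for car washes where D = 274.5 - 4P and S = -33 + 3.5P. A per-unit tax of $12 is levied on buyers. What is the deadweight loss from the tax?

Deadweight loss = 134.4

Pre-tax equilibrium: P* = 41, Q* = 110.5.
Tax on buyers shifts demand to D = 274.5 − 4(P + 12) = 226.5 - 4P.
226.5 - 4P = -33 + 3.5P gives seller price Ps = 34.6; buyers pay Pb = 34.6 + 12 = 46.6.
New quantity: Q = 274.5 − 4(46.6) = 88.1.
DWL = ½ × 12 × (110.5 − 88.1) = 134.4.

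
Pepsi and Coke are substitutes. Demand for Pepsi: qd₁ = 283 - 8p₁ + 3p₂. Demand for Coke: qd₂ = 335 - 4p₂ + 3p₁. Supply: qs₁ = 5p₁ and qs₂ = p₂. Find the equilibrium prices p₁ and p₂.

p₁ = 605/14, p₂ = 1301/14

Market 1: 283 - 8p₁ + 3p₂ = 5p₁ → 13p₁ - 3p₂ = 283.
Market 2: 5p₂ - 3p₁ = 335.
Eliminating p₂: 5×(1) + 3×(2) gives 56p₁ = 2420, so p₁ = 605/14.
Back-substitute into (2): p₂ = (335 + 3×605/14) / 5 = 1301/14.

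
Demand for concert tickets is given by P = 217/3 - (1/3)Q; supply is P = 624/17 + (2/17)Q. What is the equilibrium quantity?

Q* = 79

Set the two price expressions equal: 217/3 - (1/3)Q = 624/17 + (2/17)Q.
1817/51 = (23/51)Q, so Q* = 79.
P* = 217/3 − (1/3)(79) = 46.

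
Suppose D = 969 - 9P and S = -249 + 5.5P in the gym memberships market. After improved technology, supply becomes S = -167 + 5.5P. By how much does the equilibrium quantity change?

ΔQ = 1476/29

Original equilibrium: P* = 84, Q* = 213.
New equilibrium: 969 - 9P = -167 + 5.5P, so 1136 = 14.5P and P' = 2272/29; Q' = 969 − 9(2272/29) = 7653/29.
Change in quantity: 7653/29 − 213 = 1476/29.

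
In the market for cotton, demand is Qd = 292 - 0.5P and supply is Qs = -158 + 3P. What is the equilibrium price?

Set Qd = Qs: 292 - 0.5P = -158 + 3P.
450 = 3.5P, so P* = 900/7.
Q* = 292 − 0.5(900/7) = 1594/7.

P* = 900/7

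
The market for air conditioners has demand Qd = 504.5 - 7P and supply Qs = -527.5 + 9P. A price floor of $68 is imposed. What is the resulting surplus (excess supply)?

Surplus = 56

Equilibrium price would be P* = 64.5, so the floor at 68 binds.
At P = 68: Qd = 28.5, Qs = 84.5.
Surplus = 84.5 − 28.5 = 56.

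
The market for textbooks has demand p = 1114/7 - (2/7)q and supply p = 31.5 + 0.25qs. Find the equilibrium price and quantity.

Set the two price expressions equal: 1114/7 - (2/7)q = 31.5 + 0.25q.
1787/14 = (15/28)q, so q* = 3574/15.
p* = 1114/7 − (2/7)(3574/15) = 1366/15.

p* = 1366/15, q* = 3574/15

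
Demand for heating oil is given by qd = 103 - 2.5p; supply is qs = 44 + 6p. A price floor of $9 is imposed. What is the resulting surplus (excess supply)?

Equilibrium price would be p* = 118/17, so the floor at 9 binds.
At p = 9: qd = 80.5, qs = 98.
Surplus = 98 − 80.5 = 17.5.

Surplus = 17.5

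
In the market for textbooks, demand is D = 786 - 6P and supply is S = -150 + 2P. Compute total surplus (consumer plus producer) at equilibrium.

Total surplus = 2352

Equilibrium: 786 - 6P = -150 + 2P gives P* = 117, Q* = 84.
Demand choke price: P = 131; supply starts at P = 75.
CS = ½(131 − 117)(84) = 588; PS = ½(117 − 75)(84) = 1764.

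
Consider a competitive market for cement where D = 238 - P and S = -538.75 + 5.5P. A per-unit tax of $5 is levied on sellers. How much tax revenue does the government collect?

Tax revenue = 14855/26

Pre-tax equilibrium: P* = 119.5, Q* = 118.5.
Tax on sellers shifts supply to S = -538.75 + 5.5(P − 5) = -566.25 + 5.5P.
238 - P = -566.25 + 5.5P gives buyer price Pb = 3217/26; sellers receive Ps = 3217/26 − 5 = 3087/26.
New quantity: Q = 238 − 1(3217/26) = 2971/26.
Revenue = 5 × 2971/26 = 14855/26.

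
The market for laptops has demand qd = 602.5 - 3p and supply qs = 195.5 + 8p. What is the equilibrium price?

Set qd = qs: 602.5 - 3p = 195.5 + 8p.
407 = 11p, so p* = 37.
q* = 602.5 − 3(37) = 491.5.

p* = 37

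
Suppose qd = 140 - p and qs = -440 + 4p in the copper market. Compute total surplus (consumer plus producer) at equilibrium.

Total surplus = 360

Equilibrium: 140 - p = -440 + 4p gives p* = 116, q* = 24.
Demand choke price: p = 140; supply starts at p = 110.
CS = ½(140 − 116)(24) = 288; PS = ½(116 − 110)(24) = 72.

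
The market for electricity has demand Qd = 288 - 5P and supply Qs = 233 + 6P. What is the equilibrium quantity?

Q* = 263

Set Qd = Qs: 288 - 5P = 233 + 6P.
55 = 11P, so P* = 5.
Q* = 288 − 5(5) = 263.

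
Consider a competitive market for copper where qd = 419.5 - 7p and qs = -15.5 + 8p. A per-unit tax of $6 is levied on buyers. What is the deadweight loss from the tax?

Pre-tax equilibrium: p* = 29, q* = 216.5.
Tax on buyers shifts demand to qd = 419.5 − 7(p + 6) = 377.5 - 7p.
377.5 - 7p = -15.5 + 8p gives seller price ps = 26.2; buyers pay pb = 26.2 + 6 = 32.2.
New quantity: q = 419.5 − 7(32.2) = 194.1.
DWL = ½ × 6 × (216.5 − 194.1) = 67.2.

Deadweight loss = 67.2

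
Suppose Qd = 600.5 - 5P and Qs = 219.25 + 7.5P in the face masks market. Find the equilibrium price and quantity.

Set Qd = Qs: 600.5 - 5P = 219.25 + 7.5P.
381.25 = 12.5P, so P* = 30.5.
Q* = 600.5 − 5(30.5) = 448.

P* = 30.5, Q* = 448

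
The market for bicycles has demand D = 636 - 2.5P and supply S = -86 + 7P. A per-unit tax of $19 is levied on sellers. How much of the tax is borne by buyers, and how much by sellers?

Pre-tax equilibrium: P* = 76, Q* = 446.
Tax on sellers shifts supply to S = -86 + 7(P − 19) = -219 + 7P.
636 - 2.5P = -219 + 7P gives buyer price Pb = 90; sellers receive Ps = 90 − 19 = 71.
New quantity: Q = 636 − 2.5(90) = 411.
Buyer burden = 90 − 76 = 14; seller burden = 76 − 71 = 5.

Buyers bear $14, sellers bear $5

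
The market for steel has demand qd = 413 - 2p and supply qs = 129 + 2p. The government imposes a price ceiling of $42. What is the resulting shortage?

Equilibrium price would be p* = 71, so the ceiling at 42 binds.
At p = 42: qd = 413 − 2(42) = 329, qs = 129 + 2(42) = 213.
Shortage = 329 − 213 = 116.

Shortage = 116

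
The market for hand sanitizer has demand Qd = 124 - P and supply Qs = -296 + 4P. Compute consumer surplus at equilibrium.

Equilibrium: 124 - P = -296 + 4P gives P* = 84, Q* = 40.
Demand choke price (Qd = 0): P = 124.
CS = ½(124 − 84)(40) = 800.

Consumer surplus = 800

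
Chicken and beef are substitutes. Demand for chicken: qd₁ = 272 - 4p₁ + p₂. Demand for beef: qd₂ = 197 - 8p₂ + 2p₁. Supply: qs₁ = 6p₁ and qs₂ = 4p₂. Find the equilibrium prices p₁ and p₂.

p₁ = 3461/118, p₂ = 1257/59

Market 1: 272 - 4p₁ + p₂ = 6p₁ → 10p₁ - p₂ = 272.
Market 2: 12p₂ - 2p₁ = 197.
Eliminating p₂: 12×(1) + 1×(2) gives 118p₁ = 3461, so p₁ = 3461/118.
Back-substitute into (2): p₂ = (197 + 2×3461/118) / 12 = 1257/59.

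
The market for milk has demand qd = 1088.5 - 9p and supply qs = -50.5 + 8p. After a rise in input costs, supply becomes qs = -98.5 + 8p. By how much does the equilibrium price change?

Original equilibrium: p* = 67, q* = 485.5.
New equilibrium: 1088.5 - 9p = -98.5 + 8p, so 1187 = 17p and p' = 1187/17; q' = 1088.5 − 9(1187/17) = 15643/34.
Change in price: 1187/17 − 67 = 48/17.

Δp = 48/17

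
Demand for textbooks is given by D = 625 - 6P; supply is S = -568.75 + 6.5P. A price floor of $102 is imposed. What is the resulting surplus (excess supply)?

Equilibrium price would be P* = 95.5, so the floor at 102 binds.
At P = 102: D = 13, S = 94.25.
Surplus = 94.25 − 13 = 81.25.

Surplus = 81.25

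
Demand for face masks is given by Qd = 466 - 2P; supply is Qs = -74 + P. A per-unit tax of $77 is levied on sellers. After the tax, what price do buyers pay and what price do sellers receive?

Buyers pay 617/3, sellers receive 386/3

Pre-tax equilibrium: P* = 180, Q* = 106.
Tax on sellers shifts supply to Qs = -74 + 1(P − 77) = -151 + P.
466 - 2P = -151 + P gives buyer price Pb = 617/3; sellers receive Ps = 617/3 − 77 = 386/3.
New quantity: Q = 466 − 2(617/3) = 164/3.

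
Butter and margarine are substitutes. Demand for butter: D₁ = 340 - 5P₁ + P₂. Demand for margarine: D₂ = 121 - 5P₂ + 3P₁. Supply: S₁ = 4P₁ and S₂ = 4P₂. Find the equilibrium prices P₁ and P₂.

P₁ = 3181/78, P₂ = 703/26

Market 1: 340 - 5P₁ + P₂ = 4P₁ → 9P₁ - P₂ = 340.
Market 2: 9P₂ - 3P₁ = 121.
Eliminating P₂: 9×(1) + 1×(2) gives 78P₁ = 3181, so P₁ = 3181/78.
Back-substitute into (2): P₂ = (121 + 3×3181/78) / 9 = 703/26.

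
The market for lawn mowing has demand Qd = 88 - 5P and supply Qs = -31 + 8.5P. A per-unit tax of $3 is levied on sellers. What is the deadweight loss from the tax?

Pre-tax equilibrium: P* = 238/27, Q* = 1186/27.
Tax on sellers shifts supply to Qs = -31 + 8.5(P − 3) = -56.5 + 8.5P.
88 - 5P = -56.5 + 8.5P gives buyer price Pb = 289/27; sellers receive Ps = 289/27 − 3 = 208/27.
New quantity: Q = 88 − 5(289/27) = 931/27.
DWL = ½ × 3 × (1186/27 − 931/27) = 85/6.

Deadweight loss = 85/6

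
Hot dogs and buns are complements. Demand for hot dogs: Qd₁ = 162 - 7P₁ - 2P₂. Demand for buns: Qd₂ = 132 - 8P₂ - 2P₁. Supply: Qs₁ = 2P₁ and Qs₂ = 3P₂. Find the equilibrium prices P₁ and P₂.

P₁ = 1518/95, P₂ = 864/95

Market 1: 162 - 7P₁ - 2P₂ = 2P₁ → 9P₁ + 2P₂ = 162.
Market 2: 11P₂ + 2P₁ = 132.
Eliminating P₂: 11×(1) − 2×(2) gives 95P₁ = 1518, so P₁ = 1518/95.
Back-substitute into (2): P₂ = (132 − 2×1518/95) / 11 = 864/95.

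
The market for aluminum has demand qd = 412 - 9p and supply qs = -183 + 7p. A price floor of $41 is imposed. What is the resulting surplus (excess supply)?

Surplus = 61

Equilibrium price would be p* = 37.1875, so the floor at 41 binds.
At p = 41: qd = 43, qs = 104.
Surplus = 104 − 43 = 61.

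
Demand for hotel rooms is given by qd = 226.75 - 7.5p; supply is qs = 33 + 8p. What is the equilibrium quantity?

Set qd = qs: 226.75 - 7.5p = 33 + 8p.
193.75 = 15.5p, so p* = 12.5.
q* = 226.75 − 7.5(12.5) = 133.

q* = 133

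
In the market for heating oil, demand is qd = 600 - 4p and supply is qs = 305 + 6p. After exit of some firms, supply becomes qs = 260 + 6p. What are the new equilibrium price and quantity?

Original equilibrium: p* = 29.5, q* = 482.
New equilibrium: 600 - 4p = 260 + 6p, so 340 = 10p and p' = 34; q' = 600 − 4(34) = 464.

p' = 34, q' = 464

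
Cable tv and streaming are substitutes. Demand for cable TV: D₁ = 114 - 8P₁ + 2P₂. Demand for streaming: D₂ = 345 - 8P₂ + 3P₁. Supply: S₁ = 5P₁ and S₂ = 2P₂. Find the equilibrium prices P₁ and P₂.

Market 1: 114 - 8P₁ + 2P₂ = 5P₁ → 13P₁ - 2P₂ = 114.
Market 2: 10P₂ - 3P₁ = 345.
Eliminating P₂: 10×(1) + 2×(2) gives 124P₁ = 1830, so P₁ = 915/62.
Back-substitute into (2): P₂ = (345 + 3×915/62) / 10 = 4827/124.

P₁ = 915/62, P₂ = 4827/124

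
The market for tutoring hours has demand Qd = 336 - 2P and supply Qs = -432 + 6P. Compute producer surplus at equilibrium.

Equilibrium: 336 - 2P = -432 + 6P gives P* = 96, Q* = 144.
Supply starts at P = 72 (where Qs = 0).
PS = ½(96 − 72)(144) = 1728.

Producer surplus = 1728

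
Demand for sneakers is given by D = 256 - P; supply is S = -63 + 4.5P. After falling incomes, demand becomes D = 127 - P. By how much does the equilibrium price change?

ΔP = -258/11

Original equilibrium: P* = 58, Q* = 198.
New equilibrium: 127 - P = -63 + 4.5P, so 190 = 5.5P and P' = 380/11; Q' = 127 − 1(380/11) = 1017/11.
Change in price: 380/11 − 58 = -258/11.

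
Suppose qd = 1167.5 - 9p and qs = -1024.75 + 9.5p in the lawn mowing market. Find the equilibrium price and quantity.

Set qd = qs: 1167.5 - 9p = -1024.75 + 9.5p.
2192.25 = 18.5p, so p* = 118.5.
q* = 1167.5 − 9(118.5) = 101.

p* = 118.5, q* = 101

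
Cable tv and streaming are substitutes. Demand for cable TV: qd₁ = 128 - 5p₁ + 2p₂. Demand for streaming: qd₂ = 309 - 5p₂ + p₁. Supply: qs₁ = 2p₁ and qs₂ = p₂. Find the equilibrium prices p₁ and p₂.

p₁ = 34.65, p₂ = 57.275

Market 1: 128 - 5p₁ + 2p₂ = 2p₁ → 7p₁ - 2p₂ = 128.
Market 2: 6p₂ - p₁ = 309.
Eliminating p₂: 6×(1) + 2×(2) gives 40p₁ = 1386, so p₁ = 34.65.
Back-substitute into (2): p₂ = (309 + 1×34.65) / 6 = 57.275.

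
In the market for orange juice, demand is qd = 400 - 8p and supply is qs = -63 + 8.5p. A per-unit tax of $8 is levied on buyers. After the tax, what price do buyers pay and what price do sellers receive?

Pre-tax equilibrium: p* = 926/33, q* = 5792/33.
Tax on buyers shifts demand to qd = 400 − 8(p + 8) = 336 - 8p.
336 - 8p = -63 + 8.5p gives seller price ps = 266/11; buyers pay pb = 266/11 + 8 = 354/11.
New quantity: q = 400 − 8(354/11) = 1568/11.

Buyers pay 354/11, sellers receive 266/11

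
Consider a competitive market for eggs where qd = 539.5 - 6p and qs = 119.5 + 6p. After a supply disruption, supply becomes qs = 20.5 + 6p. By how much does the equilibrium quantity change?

Δq = -49.5

Original equilibrium: p* = 35, q* = 329.5.
New equilibrium: 539.5 - 6p = 20.5 + 6p, so 519 = 12p and p' = 43.25; q' = 539.5 − 6(43.25) = 280.
Change in quantity: 280 − 329.5 = -49.5.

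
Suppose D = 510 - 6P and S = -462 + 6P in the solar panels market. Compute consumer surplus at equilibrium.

Equilibrium: 510 - 6P = -462 + 6P gives P* = 81, Q* = 24.
Demand choke price (D = 0): P = 85.
CS = ½(85 − 81)(24) = 48.

Consumer surplus = 48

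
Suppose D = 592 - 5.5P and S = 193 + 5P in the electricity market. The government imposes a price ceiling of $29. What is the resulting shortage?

Equilibrium price would be P* = 38, so the ceiling at 29 binds.
At P = 29: D = 592 − 5.5(29) = 432.5, S = 193 + 5(29) = 338.
Shortage = 432.5 − 338 = 94.5.

Shortage = 94.5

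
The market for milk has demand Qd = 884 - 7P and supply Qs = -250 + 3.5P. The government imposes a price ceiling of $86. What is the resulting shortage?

Equilibrium price would be P* = 108, so the ceiling at 86 binds.
At P = 86: Qd = 884 − 7(86) = 282, Qs = -250 + 3.5(86) = 51.
Shortage = 282 − 51 = 231.

Shortage = 231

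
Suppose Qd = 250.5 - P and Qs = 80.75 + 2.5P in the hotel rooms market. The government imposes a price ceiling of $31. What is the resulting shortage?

Shortage = 61.25

Equilibrium price would be P* = 48.5, so the ceiling at 31 binds.
At P = 31: Qd = 250.5 − 1(31) = 219.5, Qs = 80.75 + 2.5(31) = 158.25.
Shortage = 219.5 − 158.25 = 61.25.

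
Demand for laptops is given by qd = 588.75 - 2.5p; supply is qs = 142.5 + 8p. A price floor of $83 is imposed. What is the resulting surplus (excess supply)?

Surplus = 425.25

Equilibrium price would be p* = 42.5, so the floor at 83 binds.
At p = 83: qd = 381.25, qs = 806.5.
Surplus = 806.5 − 381.25 = 425.25.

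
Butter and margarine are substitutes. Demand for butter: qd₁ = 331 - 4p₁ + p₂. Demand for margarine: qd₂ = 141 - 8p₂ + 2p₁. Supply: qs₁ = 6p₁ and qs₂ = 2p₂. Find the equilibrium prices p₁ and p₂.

Market 1: 331 - 4p₁ + p₂ = 6p₁ → 10p₁ - p₂ = 331.
Market 2: 10p₂ - 2p₁ = 141.
Eliminating p₂: 10×(1) + 1×(2) gives 98p₁ = 3451, so p₁ = 493/14.
Back-substitute into (2): p₂ = (141 + 2×493/14) / 10 = 148/7.

p₁ = 493/14, p₂ = 148/7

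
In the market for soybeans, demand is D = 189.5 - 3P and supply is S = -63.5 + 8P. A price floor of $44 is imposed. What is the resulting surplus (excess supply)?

Surplus = 231

Equilibrium price would be P* = 23, so the floor at 44 binds.
At P = 44: D = 57.5, S = 288.5.
Surplus = 288.5 − 57.5 = 231.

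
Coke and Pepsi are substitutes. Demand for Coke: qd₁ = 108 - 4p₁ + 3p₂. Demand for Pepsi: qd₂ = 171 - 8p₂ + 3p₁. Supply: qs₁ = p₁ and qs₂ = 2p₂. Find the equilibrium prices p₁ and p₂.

Market 1: 108 - 4p₁ + 3p₂ = p₁ → 5p₁ - 3p₂ = 108.
Market 2: 10p₂ - 3p₁ = 171.
Eliminating p₂: 10×(1) + 3×(2) gives 41p₁ = 1593, so p₁ = 1593/41.
Back-substitute into (2): p₂ = (171 + 3×1593/41) / 10 = 1179/41.

p₁ = 1593/41, p₂ = 1179/41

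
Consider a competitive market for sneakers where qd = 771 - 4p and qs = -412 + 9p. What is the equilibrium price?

Set qd = qs: 771 - 4p = -412 + 9p.
1183 = 13p, so p* = 91.
q* = 771 − 4(91) = 407.

p* = 91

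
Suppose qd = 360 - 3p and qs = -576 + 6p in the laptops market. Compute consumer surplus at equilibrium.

Consumer surplus = 384

Equilibrium: 360 - 3p = -576 + 6p gives p* = 104, q* = 48.
Demand choke price (qd = 0): p = 120.
CS = ½(120 − 104)(48) = 384.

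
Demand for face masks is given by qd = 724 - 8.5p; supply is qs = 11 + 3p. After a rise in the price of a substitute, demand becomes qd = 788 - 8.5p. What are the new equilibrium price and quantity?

Original equilibrium: p* = 62, q* = 197.
New equilibrium: 788 - 8.5p = 11 + 3p, so 777 = 11.5p and p' = 1554/23; q' = 788 − 8.5(1554/23) = 4915/23.

p' = 1554/23, q' = 4915/23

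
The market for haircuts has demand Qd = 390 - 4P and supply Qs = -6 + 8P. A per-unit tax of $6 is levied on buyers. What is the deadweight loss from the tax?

Deadweight loss = 48

Pre-tax equilibrium: P* = 33, Q* = 258.
Tax on buyers shifts demand to Qd = 390 − 4(P + 6) = 366 - 4P.
366 - 4P = -6 + 8P gives seller price Ps = 31; buyers pay Pb = 31 + 6 = 37.
New quantity: Q = 390 − 4(37) = 242.
DWL = ½ × 6 × (258 − 242) = 48.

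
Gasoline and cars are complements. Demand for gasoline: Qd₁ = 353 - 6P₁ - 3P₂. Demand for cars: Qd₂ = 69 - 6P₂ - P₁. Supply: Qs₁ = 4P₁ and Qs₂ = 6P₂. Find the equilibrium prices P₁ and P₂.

P₁ = 1343/39, P₂ = 337/117

Market 1: 353 - 6P₁ - 3P₂ = 4P₁ → 10P₁ + 3P₂ = 353.
Market 2: 12P₂ + P₁ = 69.
Eliminating P₂: 12×(1) − 3×(2) gives 117P₁ = 4029, so P₁ = 1343/39.
Back-substitute into (2): P₂ = (69 − 1×1343/39) / 12 = 337/117.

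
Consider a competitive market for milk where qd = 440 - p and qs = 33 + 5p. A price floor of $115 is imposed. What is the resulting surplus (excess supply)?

Equilibrium price would be p* = 407/6, so the floor at 115 binds.
At p = 115: qd = 325, qs = 608.
Surplus = 608 − 325 = 283.

Surplus = 283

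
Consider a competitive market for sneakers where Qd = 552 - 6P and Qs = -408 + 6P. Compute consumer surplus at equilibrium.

Consumer surplus = 432

Equilibrium: 552 - 6P = -408 + 6P gives P* = 80, Q* = 72.
Demand choke price (Qd = 0): P = 92.
CS = ½(92 − 80)(72) = 432.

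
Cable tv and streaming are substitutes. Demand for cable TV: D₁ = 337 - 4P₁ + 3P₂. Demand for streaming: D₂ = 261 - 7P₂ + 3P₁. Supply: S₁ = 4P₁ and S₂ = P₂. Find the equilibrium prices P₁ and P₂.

Market 1: 337 - 4P₁ + 3P₂ = 4P₁ → 8P₁ - 3P₂ = 337.
Market 2: 8P₂ - 3P₁ = 261.
Eliminating P₂: 8×(1) + 3×(2) gives 55P₁ = 3479, so P₁ = 3479/55.
Back-substitute into (2): P₂ = (261 + 3×3479/55) / 8 = 3099/55.

P₁ = 3479/55, P₂ = 3099/55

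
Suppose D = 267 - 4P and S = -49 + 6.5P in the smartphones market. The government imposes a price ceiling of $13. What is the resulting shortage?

Shortage = 179.5

Equilibrium price would be P* = 632/21, so the ceiling at 13 binds.
At P = 13: D = 267 − 4(13) = 215, S = -49 + 6.5(13) = 35.5.
Shortage = 215 − 35.5 = 179.5.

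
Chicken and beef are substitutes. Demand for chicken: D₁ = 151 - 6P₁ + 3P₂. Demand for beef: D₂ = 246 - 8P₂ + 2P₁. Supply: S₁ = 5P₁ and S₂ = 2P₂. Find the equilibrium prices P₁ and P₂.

Market 1: 151 - 6P₁ + 3P₂ = 5P₁ → 11P₁ - 3P₂ = 151.
Market 2: 10P₂ - 2P₁ = 246.
Eliminating P₂: 10×(1) + 3×(2) gives 104P₁ = 2248, so P₁ = 281/13.
Back-substitute into (2): P₂ = (246 + 2×281/13) / 10 = 376/13.

P₁ = 281/13, P₂ = 376/13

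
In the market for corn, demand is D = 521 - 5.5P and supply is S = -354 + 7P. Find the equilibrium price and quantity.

P* = 70, Q* = 136

Set D = S: 521 - 5.5P = -354 + 7P.
875 = 12.5P, so P* = 70.
Q* = 521 − 5.5(70) = 136.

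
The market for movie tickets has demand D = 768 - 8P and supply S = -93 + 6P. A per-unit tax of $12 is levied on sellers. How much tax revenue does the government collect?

Tax revenue = 19728/7

Pre-tax equilibrium: P* = 61.5, Q* = 276.
Tax on sellers shifts supply to S = -93 + 6(P − 12) = -165 + 6P.
768 - 8P = -165 + 6P gives buyer price Pb = 933/14; sellers receive Ps = 933/14 − 12 = 765/14.
New quantity: Q = 768 − 8(933/14) = 1644/7.
Revenue = 12 × 1644/7 = 19728/7.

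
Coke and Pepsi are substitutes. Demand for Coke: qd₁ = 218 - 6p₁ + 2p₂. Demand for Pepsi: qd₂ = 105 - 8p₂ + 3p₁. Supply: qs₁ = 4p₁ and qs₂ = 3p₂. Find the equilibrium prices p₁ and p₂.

Market 1: 218 - 6p₁ + 2p₂ = 4p₁ → 10p₁ - 2p₂ = 218.
Market 2: 11p₂ - 3p₁ = 105.
Eliminating p₂: 11×(1) + 2×(2) gives 104p₁ = 2608, so p₁ = 326/13.
Back-substitute into (2): p₂ = (105 + 3×326/13) / 11 = 213/13.

p₁ = 326/13, p₂ = 213/13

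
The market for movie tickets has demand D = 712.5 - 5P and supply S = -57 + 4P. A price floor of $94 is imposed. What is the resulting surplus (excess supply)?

Equilibrium price would be P* = 85.5, so the floor at 94 binds.
At P = 94: D = 242.5, S = 319.
Surplus = 319 − 242.5 = 76.5.

Surplus = 76.5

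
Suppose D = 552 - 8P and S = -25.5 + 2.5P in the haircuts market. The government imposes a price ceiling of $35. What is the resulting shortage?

Equilibrium price would be P* = 55, so the ceiling at 35 binds.
At P = 35: D = 552 − 8(35) = 272, S = -25.5 + 2.5(35) = 62.
Shortage = 272 − 62 = 210.

Shortage = 210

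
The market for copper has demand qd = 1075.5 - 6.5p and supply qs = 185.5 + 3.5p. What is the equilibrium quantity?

q* = 497

Set qd = qs: 1075.5 - 6.5p = 185.5 + 3.5p.
890 = 10p, so p* = 89.
q* = 1075.5 − 6.5(89) = 497.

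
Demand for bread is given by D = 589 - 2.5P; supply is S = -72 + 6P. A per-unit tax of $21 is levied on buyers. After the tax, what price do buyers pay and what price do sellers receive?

Pre-tax equilibrium: P* = 1322/17, Q* = 6708/17.
Tax on buyers shifts demand to D = 589 − 2.5(P + 21) = 536.5 - 2.5P.
536.5 - 2.5P = -72 + 6P gives seller price Ps = 1217/17; buyers pay Pb = 1217/17 + 21 = 1574/17.
New quantity: Q = 589 − 2.5(1574/17) = 6078/17.

Buyers pay 1574/17, sellers receive 1217/17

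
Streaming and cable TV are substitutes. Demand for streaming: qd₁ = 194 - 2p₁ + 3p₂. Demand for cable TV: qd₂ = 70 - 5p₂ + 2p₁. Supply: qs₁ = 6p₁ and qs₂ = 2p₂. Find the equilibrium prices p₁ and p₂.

Market 1: 194 - 2p₁ + 3p₂ = 6p₁ → 8p₁ - 3p₂ = 194.
Market 2: 7p₂ - 2p₁ = 70.
Eliminating p₂: 7×(1) + 3×(2) gives 50p₁ = 1568, so p₁ = 31.36.
Back-substitute into (2): p₂ = (70 + 2×31.36) / 7 = 18.96.

p₁ = 31.36, p₂ = 18.96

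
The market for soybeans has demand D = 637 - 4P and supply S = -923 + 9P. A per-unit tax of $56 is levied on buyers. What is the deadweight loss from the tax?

Deadweight loss = 56448/13

Pre-tax equilibrium: P* = 120, Q* = 157.
Tax on buyers shifts demand to D = 637 − 4(P + 56) = 413 - 4P.
413 - 4P = -923 + 9P gives seller price Ps = 1336/13; buyers pay Pb = 1336/13 + 56 = 2064/13.
New quantity: Q = 637 − 4(2064/13) = 25/13.
DWL = ½ × 56 × (157 − 25/13) = 56448/13.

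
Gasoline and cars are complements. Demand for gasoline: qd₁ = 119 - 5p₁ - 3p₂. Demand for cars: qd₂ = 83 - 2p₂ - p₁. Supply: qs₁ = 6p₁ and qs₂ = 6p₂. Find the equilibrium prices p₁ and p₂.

Market 1: 119 - 5p₁ - 3p₂ = 6p₁ → 11p₁ + 3p₂ = 119.
Market 2: 8p₂ + p₁ = 83.
Eliminating p₂: 8×(1) − 3×(2) gives 85p₁ = 703, so p₁ = 703/85.
Back-substitute into (2): p₂ = (83 − 1×703/85) / 8 = 794/85.

p₁ = 703/85, p₂ = 794/85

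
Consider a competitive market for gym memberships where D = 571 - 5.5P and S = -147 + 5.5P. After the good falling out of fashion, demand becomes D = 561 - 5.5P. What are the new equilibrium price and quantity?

Original equilibrium: P* = 718/11, Q* = 212.
New equilibrium: 561 - 5.5P = -147 + 5.5P, so 708 = 11P and P' = 708/11; Q' = 561 − 5.5(708/11) = 207.

P' = 708/11, Q' = 207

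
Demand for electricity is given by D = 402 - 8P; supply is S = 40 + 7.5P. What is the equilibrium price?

P* = 724/31

Set D = S: 402 - 8P = 40 + 7.5P.
362 = 15.5P, so P* = 724/31.
Q* = 402 − 8(724/31) = 6670/31.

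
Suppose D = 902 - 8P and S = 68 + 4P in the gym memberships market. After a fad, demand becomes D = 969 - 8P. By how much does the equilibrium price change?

Original equilibrium: P* = 69.5, Q* = 346.
New equilibrium: 969 - 8P = 68 + 4P, so 901 = 12P and P' = 901/12; Q' = 969 − 8(901/12) = 1105/3.
Change in price: 901/12 − 69.5 = 67/12.

ΔP = 67/12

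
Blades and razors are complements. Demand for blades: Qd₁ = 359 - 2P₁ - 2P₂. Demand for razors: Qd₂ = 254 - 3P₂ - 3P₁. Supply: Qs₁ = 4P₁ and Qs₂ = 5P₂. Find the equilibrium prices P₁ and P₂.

Market 1: 359 - 2P₁ - 2P₂ = 4P₁ → 6P₁ + 2P₂ = 359.
Market 2: 8P₂ + 3P₁ = 254.
Eliminating P₂: 8×(1) − 2×(2) gives 42P₁ = 2364, so P₁ = 394/7.
Back-substitute into (2): P₂ = (254 − 3×394/7) / 8 = 149/14.

P₁ = 394/7, P₂ = 149/14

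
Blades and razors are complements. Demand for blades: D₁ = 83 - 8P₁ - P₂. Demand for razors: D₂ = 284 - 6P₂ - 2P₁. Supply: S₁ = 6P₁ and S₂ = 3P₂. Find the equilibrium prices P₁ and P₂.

Market 1: 83 - 8P₁ - P₂ = 6P₁ → 14P₁ + P₂ = 83.
Market 2: 9P₂ + 2P₁ = 284.
Eliminating P₂: 9×(1) − 1×(2) gives 124P₁ = 463, so P₁ = 463/124.
Back-substitute into (2): P₂ = (284 − 2×463/124) / 9 = 1905/62.

P₁ = 463/124, P₂ = 1905/62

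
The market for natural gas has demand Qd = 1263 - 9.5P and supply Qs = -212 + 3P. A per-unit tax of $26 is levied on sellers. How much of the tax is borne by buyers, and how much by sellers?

Buyers bear $6.24, sellers bear $19.76

Pre-tax equilibrium: P* = 118, Q* = 142.
Tax on sellers shifts supply to Qs = -212 + 3(P − 26) = -290 + 3P.
1263 - 9.5P = -290 + 3P gives buyer price Pb = 124.24; sellers receive Ps = 124.24 − 26 = 98.24.
New quantity: Q = 1263 − 9.5(124.24) = 82.72.
Buyer burden = 124.24 − 118 = 6.24; seller burden = 118 − 98.24 = 19.76.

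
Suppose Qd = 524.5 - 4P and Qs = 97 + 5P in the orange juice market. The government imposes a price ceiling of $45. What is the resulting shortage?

Equilibrium price would be P* = 47.5, so the ceiling at 45 binds.
At P = 45: Qd = 524.5 − 4(45) = 344.5, Qs = 97 + 5(45) = 322.
Shortage = 344.5 − 322 = 22.5.

Shortage = 22.5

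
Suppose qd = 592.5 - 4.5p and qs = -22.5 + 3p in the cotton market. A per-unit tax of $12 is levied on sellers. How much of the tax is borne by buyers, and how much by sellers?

Pre-tax equilibrium: p* = 82, q* = 223.5.
Tax on sellers shifts supply to qs = -22.5 + 3(p − 12) = -58.5 + 3p.
592.5 - 4.5p = -58.5 + 3p gives buyer price pb = 86.8; sellers receive ps = 86.8 − 12 = 74.8.
New quantity: q = 592.5 − 4.5(86.8) = 201.9.
Buyer burden = 86.8 − 82 = 4.8; seller burden = 82 − 74.8 = 7.2.

Buyers bear $4.8, sellers bear $7.2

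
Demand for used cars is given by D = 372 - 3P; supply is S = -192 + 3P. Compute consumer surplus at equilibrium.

Equilibrium: 372 - 3P = -192 + 3P gives P* = 94, Q* = 90.
Demand choke price (D = 0): P = 124.
CS = ½(124 − 94)(90) = 1350.

Consumer surplus = 1350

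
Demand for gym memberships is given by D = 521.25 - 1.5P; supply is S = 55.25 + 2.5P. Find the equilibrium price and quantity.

P* = 116.5, Q* = 346.5

Set D = S: 521.25 - 1.5P = 55.25 + 2.5P.
466 = 4P, so P* = 116.5.
Q* = 521.25 − 1.5(116.5) = 346.5.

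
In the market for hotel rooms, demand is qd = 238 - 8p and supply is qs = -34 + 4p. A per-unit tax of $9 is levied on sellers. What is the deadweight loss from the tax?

Pre-tax equilibrium: p* = 68/3, q* = 170/3.
Tax on sellers shifts supply to qs = -34 + 4(p − 9) = -70 + 4p.
238 - 8p = -70 + 4p gives buyer price pb = 77/3; sellers receive ps = 77/3 − 9 = 50/3.
New quantity: q = 238 − 8(77/3) = 98/3.
DWL = ½ × 9 × (170/3 − 98/3) = 108.

Deadweight loss = 108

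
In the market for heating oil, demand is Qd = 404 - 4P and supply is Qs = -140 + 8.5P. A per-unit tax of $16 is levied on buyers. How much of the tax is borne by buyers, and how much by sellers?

Pre-tax equilibrium: P* = 43.52, Q* = 229.92.
Tax on buyers shifts demand to Qd = 404 − 4(P + 16) = 340 - 4P.
340 - 4P = -140 + 8.5P gives seller price Ps = 38.4; buyers pay Pb = 38.4 + 16 = 54.4.
New quantity: Q = 404 − 4(54.4) = 186.4.
Buyer burden = 54.4 − 43.52 = 10.88; seller burden = 43.52 − 38.4 = 5.12.

Buyers bear $10.88, sellers bear $5.12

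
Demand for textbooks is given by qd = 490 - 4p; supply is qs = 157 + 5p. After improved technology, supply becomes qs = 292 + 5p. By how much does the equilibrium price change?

Δp = -15

Original equilibrium: p* = 37, q* = 342.
New equilibrium: 490 - 4p = 292 + 5p, so 198 = 9p and p' = 22; q' = 490 − 4(22) = 402.
Change in price: 22 − 37 = -15.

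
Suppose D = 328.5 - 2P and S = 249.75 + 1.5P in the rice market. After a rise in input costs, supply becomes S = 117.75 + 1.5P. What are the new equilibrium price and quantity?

P' = 843/14, Q' = 2913/14

Original equilibrium: P* = 22.5, Q* = 283.5.
New equilibrium: 328.5 - 2P = 117.75 + 1.5P, so 210.75 = 3.5P and P' = 843/14; Q' = 328.5 − 2(843/14) = 2913/14.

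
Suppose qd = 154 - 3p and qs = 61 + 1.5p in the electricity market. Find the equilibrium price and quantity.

Set qd = qs: 154 - 3p = 61 + 1.5p.
93 = 4.5p, so p* = 62/3.
q* = 154 − 3(62/3) = 92.

p* = 62/3, q* = 92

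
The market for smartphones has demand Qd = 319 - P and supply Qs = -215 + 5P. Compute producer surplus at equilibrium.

Equilibrium: 319 - P = -215 + 5P gives P* = 89, Q* = 230.
Supply starts at P = 43 (where Qs = 0).
PS = ½(89 − 43)(230) = 5290.

Producer surplus = 5290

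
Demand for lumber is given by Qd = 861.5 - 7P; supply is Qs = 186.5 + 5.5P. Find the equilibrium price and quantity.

P* = 54, Q* = 483.5

Set Qd = Qs: 861.5 - 7P = 186.5 + 5.5P.
675 = 12.5P, so P* = 54.
Q* = 861.5 − 7(54) = 483.5.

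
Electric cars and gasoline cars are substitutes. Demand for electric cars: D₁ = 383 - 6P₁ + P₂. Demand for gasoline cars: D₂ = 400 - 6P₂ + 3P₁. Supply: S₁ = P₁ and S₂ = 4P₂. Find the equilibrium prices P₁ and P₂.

P₁ = 4230/67, P₂ = 3949/67

Market 1: 383 - 6P₁ + P₂ = P₁ → 7P₁ - P₂ = 383.
Market 2: 10P₂ - 3P₁ = 400.
Eliminating P₂: 10×(1) + 1×(2) gives 67P₁ = 4230, so P₁ = 4230/67.
Back-substitute into (2): P₂ = (400 + 3×4230/67) / 10 = 3949/67.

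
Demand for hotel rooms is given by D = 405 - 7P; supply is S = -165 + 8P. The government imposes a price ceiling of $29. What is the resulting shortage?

Shortage = 135

Equilibrium price would be P* = 38, so the ceiling at 29 binds.
At P = 29: D = 405 − 7(29) = 202, S = -165 + 8(29) = 67.
Shortage = 202 − 67 = 135.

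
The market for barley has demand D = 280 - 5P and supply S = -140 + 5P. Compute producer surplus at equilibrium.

Equilibrium: 280 - 5P = -140 + 5P gives P* = 42, Q* = 70.
Supply starts at P = 28 (where S = 0).
PS = ½(42 − 28)(70) = 490.

Producer surplus = 490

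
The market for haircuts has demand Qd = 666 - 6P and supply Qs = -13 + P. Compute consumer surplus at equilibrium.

Equilibrium: 666 - 6P = -13 + P gives P* = 97, Q* = 84.
Demand choke price (Qd = 0): P = 111.
CS = ½(111 − 97)(84) = 588.

Consumer surplus = 588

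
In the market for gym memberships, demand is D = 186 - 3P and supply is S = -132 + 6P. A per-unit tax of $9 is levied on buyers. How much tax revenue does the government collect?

Tax revenue = 558

Pre-tax equilibrium: P* = 106/3, Q* = 80.
Tax on buyers shifts demand to D = 186 − 3(P + 9) = 159 - 3P.
159 - 3P = -132 + 6P gives seller price Ps = 97/3; buyers pay Pb = 97/3 + 9 = 124/3.
New quantity: Q = 186 − 3(124/3) = 62.
Revenue = 9 × 62 = 558.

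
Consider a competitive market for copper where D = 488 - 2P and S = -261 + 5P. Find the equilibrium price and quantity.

Set D = S: 488 - 2P = -261 + 5P.
749 = 7P, so P* = 107.
Q* = 488 − 2(107) = 274.

P* = 107, Q* = 274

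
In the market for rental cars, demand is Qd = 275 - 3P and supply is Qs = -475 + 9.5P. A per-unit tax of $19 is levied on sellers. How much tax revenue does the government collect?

Tax revenue = 981.92

Pre-tax equilibrium: P* = 60, Q* = 95.
Tax on sellers shifts supply to Qs = -475 + 9.5(P − 19) = -655.5 + 9.5P.
275 - 3P = -655.5 + 9.5P gives buyer price Pb = 74.44; sellers receive Ps = 74.44 − 19 = 55.44.
New quantity: Q = 275 − 3(74.44) = 51.68.
Revenue = 19 × 51.68 = 981.92.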